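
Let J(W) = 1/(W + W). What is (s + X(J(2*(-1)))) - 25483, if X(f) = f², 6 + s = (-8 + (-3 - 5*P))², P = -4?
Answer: -406527/16 ≈ -25408.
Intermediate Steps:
s = 75 (s = -6 + (-8 + (-3 - 5*(-4)))² = -6 + (-8 + (-3 + 20))² = -6 + (-8 + 17)² = -6 + 9² = -6 + 81 = 75)
J(W) = 1/(2*W)
(s + X(J(2*(-1)))) - 25483 = (75 + (1/(2*((2*(-1)))))²) - 25483 = (75 + ((½)/(-2))²) - 25483 = (75 + ((½)*(-½))²) - 25483 = (75 + (-¼)²) - 25483 = (75 + 1/16) - 25483 = 1201/16 - 25483 = -406527/16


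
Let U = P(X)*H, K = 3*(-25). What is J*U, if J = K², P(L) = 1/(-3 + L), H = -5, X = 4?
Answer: -28125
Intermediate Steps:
K = -75
U = -5 (U = -5/(-3 + 4) = -5/1 = 1*(-5) = -5)
J = 5625 (J = (-75)² = 5625)
J*U = 5625*(-5) = -28125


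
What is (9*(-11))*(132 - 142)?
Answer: 990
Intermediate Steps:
(9*(-11))*(132 - 142) = -99*(-10) = 990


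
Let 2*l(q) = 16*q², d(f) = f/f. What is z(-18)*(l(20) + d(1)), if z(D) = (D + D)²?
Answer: 4148496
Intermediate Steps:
z(D) = 4*D² (z(D) = (2*D)² = 4*D²)
d(f) = 1
l(q) = 8*q² (l(q) = (16*q²)/2 = 8*q²)
z(-18)*(l(20) + d(1)) = (4*(-18)²)*(8*20² + 1) = (4*324)*(8*400 + 1) = 1296*(3200 + 1) = 1296*3201 = 4148496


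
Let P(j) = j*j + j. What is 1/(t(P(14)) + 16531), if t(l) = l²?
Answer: 1/60631 ≈ 1.6493e-5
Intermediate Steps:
P(j) = j + j² (P(j) = j² + j = j + j²)
1/(t(P(14)) + 16531) = 1/((14*(1 + 14))² + 16531) = 1/((14*15)² + 16531) = 1/(210² + 16531) = 1/(44100 + 16531) = 1/60631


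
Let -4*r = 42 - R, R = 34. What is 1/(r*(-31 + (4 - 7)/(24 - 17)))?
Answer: 7/440 ≈ 0.015909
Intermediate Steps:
r = -2 (r = -(42 - 1*34)/4 = -(42 - 34)/4 = -¼*8 = -2)
1/(r*(-31 + (4 - 7)/(24 - 17))) = 1/(-2*(-31 + (4 - 7)/(24 - 17))) = 1/(-2*(-31 - 3/7)) = 1/(-2*(-220/7)) = 1/(440/7) = 7/440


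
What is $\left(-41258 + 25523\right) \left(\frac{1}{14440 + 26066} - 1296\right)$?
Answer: $\frac{275340339875}{13502} \approx 2.0393 \cdot 10^{7}$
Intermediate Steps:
$\left(-41258 + 25523\right) \left(\frac{1}{14440 + 26066} - 1296\right) = - 15735 \left(\frac{1}{40506} - 1296\right) = \left(-15735\right) \left(- \frac{52495775}{40506}\right) = \frac{275340339875}{13502}$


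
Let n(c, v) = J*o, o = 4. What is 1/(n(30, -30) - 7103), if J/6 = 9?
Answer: -1/6887 ≈ -0.00014520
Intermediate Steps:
J = 54 (J = 6*9 = 54)
n(c, v) = 216 (n(c, v) = 54*4 = 216)
1/(n(30, -30) - 7103) = 1/(216 - 7103) = 1/(-6887) = -1/6887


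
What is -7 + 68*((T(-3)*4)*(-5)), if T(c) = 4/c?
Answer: 5419/3 ≈ 1806.3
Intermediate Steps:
-7 + 68*((T(-3)*4)*(-5)) = -7 + 68*(((4/(-3))*4)*(-5)) = -7 + 68*(((4*(-1/3))*4)*(-5)) = -7 + 68*(-4/3*4*(-5)) = -7 + 68*(-16/3*(-5)) = -7 + 68*(80/3) = -7 + 5440/3 = 5419/3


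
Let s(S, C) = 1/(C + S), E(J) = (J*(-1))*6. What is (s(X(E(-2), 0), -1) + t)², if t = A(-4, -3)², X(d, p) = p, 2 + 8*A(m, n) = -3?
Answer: 1521/4096 ≈ 0.37134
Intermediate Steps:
A(m, n) = -5/8 (A(m, n) = -¼ + (⅛)*(-3) = -¼ - 3/8 = -5/8)
E(J) = -6*J (E(J) = -J*6 = -6*J)
t = 25/64 (t = (-5/8)² = 25/64 ≈ 0.39063)
(s(X(E(-2), 0), -1) + t)² = (1/(-1 + 0) + 25/64)² = (1/(-1) + 25/64)² = (-1 + 25/64)² = (-39/64)² = 1521/4096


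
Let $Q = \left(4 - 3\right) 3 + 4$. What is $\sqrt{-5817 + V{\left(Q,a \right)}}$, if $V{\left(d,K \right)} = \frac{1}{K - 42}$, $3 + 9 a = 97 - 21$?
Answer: $\frac{i \sqrt{541129170}}{305} \approx 76.269 i$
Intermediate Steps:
$a = \frac{73}{9}$ ($a = - \frac{1}{3} + \frac{97 - 21}{9} = - \frac{1}{3} + \frac{1}{9} \cdot 76 = - \frac{1}{3} + \frac{76}{9} = \frac{73}{9} \approx 8.1111$)
$Q = 7$ ($Q = 1 \cdot 3 + 4 = 3 + 4 = 7$)
$V{\left(d,K \right)} = \frac{1}{-42 + K}$ ($V{\left(d,K \right)} = \frac{1}{K - 42} = \frac{1}{-42 + K}$)
$\sqrt{-5817 + V{\left(Q,a \right)}} = \sqrt{-5817 + \frac{1}{-42 + \frac{73}{9}}} = \sqrt{-5817 + \frac{1}{- \frac{305}{9}}} = \sqrt{-5817 - \frac{9}{305}} = \sqrt{- \frac{1774194}{305}} = \frac{i \sqrt{541129170}}{305}$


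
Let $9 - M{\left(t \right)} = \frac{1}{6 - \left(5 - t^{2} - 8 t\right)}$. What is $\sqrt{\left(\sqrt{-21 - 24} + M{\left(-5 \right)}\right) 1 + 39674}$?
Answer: $\frac{\sqrt{7777882 + 588 i \sqrt{5}}}{14} \approx 199.21 + 0.016837 i$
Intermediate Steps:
$M{\left(t \right)} = 9 - \frac{1}{1 + t^{2} + 8 t}$ ($M{\left(t \right)} = 9 - \frac{1}{6 - \left(5 - t^{2} - 8 t\right)} = 9 - \frac{1}{6 + \left(-5 + t^{2} + 8 t\right)} = 9 - \frac{1}{1 + t^{2} + 8 t}$)
$\sqrt{\left(\sqrt{-21 - 24} + M{\left(-5 \right)}\right) 1 + 39674} = \sqrt{\left(\sqrt{-21 - 24} + \frac{8 + 9 \left(-5\right)^{2} + 72 \left(-5\right)}{1 + \left(-5\right)^{2} + 8 \left(-5\right)}\right) 1 + 39674} = \sqrt{\left(\sqrt{-21 - 24} + \frac{8 + 9 \cdot 25 - 360}{1 + 25 - 40}\right) 1 + 39674} = \sqrt{\left(\sqrt{-45} + \frac{8 + 225 - 360}{-14}\right) 1 + 39674} = \sqrt{\left(3 i \sqrt{5} - - \frac{127}{14}\right) 1 + 39674} = \sqrt{\left(3 i \sqrt{5} + \frac{127}{14}\right) 1 + 39674} = \sqrt{\left(\frac{127}{14} + 3 i \sqrt{5}\right) 1 + 39674} = \sqrt{\left(\frac{127}{14} + 3 i \sqrt{5}\right) + 39674} = \sqrt{\frac{555563}{14} + 3 i \sqrt{5}}$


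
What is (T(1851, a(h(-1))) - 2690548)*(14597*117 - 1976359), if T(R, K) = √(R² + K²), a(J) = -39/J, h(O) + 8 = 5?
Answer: 722439043480 - 268510*√3426370 ≈ 7.2194e+11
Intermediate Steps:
h(O) = -3 (h(O) = -8 + 5 = -3)
T(R, K) = √(K² + R²)
(T(1851, a(h(-1))) - 2690548)*(14597*117 - 1976359) = (√((-39/(-3))² + 1851²) - 2690548)*(14597*117 - 1976359) = (√((-39*(-⅓))² + 3426201) - 2690548)*(1707849 - 1976359) = (√(13² + 3426201) - 2690548)*(-268510) = (√(169 + 3426201) - 2690548)*(-268510) = (√3426370 - 2690548)*(-268510) = (-2690548 + √3426370)*(-268510) = 722439043480 - 268510*√3426370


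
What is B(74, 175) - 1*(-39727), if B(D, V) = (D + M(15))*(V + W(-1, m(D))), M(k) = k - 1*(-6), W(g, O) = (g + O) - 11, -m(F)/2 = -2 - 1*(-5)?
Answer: 54642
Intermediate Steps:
m(F) = -6 (m(F) = -2*(-2 - 1*(-5)) = -2*(-2 + 5) = -2*3 = -6)
W(g, O) = -11 + O + g (W(g, O) = (O + g) - 11 = -11 + O + g)
M(k) = 6 + k (M(k) = k + 6 = 6 + k)
B(D, V) = (-18 + V)*(21 + D) (B(D, V) = (D + (6 + 15))*(V + (-11 - 6 - 1)) = (D + 21)*(V - 18) = (21 + D)*(-18 + V) = (-18 + V)*(21 + D))
B(74, 175) - 1*(-39727) = (-378 - 18*74 + 21*175 + 74*175) - 1*(-39727) = (-378 - 1332 + 3675 + 12950) + 39727 = 14915 + 39727 = 54642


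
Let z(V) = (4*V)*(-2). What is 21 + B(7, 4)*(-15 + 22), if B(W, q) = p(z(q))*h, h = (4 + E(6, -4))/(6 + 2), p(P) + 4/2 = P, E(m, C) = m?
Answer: -553/2 ≈ -276.50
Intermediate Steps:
z(V) = -8*V
p(P) = -2 + P
h = 5/4 (h = (4 + 6)/(6 + 2) = 10/8 = 10*(⅛) = 5/4 ≈ 1.2500)
B(W, q) = -5/2 - 10*q (B(W, q) = (-2 - 8*q)*(5/4) = -5/2 - 10*q)
21 + B(7, 4)*(-15 + 22) = 21 + (-5/2 - 10*4)*(-15 + 22) = 21 + (-5/2 - 40)*7 = 21 - 85/2*7 = 21 - 595/2 = -553/2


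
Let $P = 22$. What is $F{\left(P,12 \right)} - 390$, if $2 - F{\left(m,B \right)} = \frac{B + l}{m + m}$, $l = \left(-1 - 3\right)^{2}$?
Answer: $- \frac{4275}{11} \approx -388.64$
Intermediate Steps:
$l = 16$ ($l = \left(-4\right)^{2} = 16$)
$F{\left(m,B \right)} = 2 - \frac{16 + B}{2 m}$ ($F{\left(m,B \right)} = 2 - \frac{B + 16}{m + m} = 2 - \frac{16 + B}{2 m}$)
$F{\left(P,12 \right)} - 390 = \frac{-16 - 12 + 4 \cdot 22}{2 \cdot 22} - 390 = \frac{1}{2} \cdot \frac{1}{22} \left(-16 - 12 + 88\right) - 390 = \frac{1}{2} \cdot \frac{1}{22} \cdot 60 - 390 = \frac{15}{11} - 390 = - \frac{4275}{11}$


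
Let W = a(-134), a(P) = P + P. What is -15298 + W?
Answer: -15566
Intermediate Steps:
a(P) = 2*P
W = -268 (W = 2*(-134) = -268)
-15298 + W = -15298 - 268 = -15566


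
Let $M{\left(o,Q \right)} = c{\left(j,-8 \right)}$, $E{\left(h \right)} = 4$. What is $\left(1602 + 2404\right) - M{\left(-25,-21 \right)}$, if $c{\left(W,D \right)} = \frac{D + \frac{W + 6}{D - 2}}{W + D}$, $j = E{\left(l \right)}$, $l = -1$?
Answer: $\frac{16015}{4} \approx 4003.8$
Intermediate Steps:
$j = 4$
$c{\left(W,D \right)} = \frac{D + \frac{6 + W}{-2 + D}}{D + W}$
$M{\left(o,Q \right)} = \frac{9}{4}$ ($M{\left(o,Q \right)} = \frac{6 + 4 + \left(-8\right)^{2} - -16}{\left(-8\right)^{2} - -16 - 8 - 32} = \frac{6 + 4 + 64 + 16}{64 + 16 - 8 - 32} = \frac{1}{40} \cdot 90 = \frac{9}{4}$)
$\left(1602 + 2404\right) - M{\left(-25,-21 \right)} = \left(1602 + 2404\right) - \frac{9}{4} = 4006 - \frac{9}{4} = \frac{16015}{4}$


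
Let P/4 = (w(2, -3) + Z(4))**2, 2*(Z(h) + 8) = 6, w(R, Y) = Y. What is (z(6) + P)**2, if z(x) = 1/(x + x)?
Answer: 9443329/144 ≈ 65579.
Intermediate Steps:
z(x) = 1/(2*x)
Z(h) = -5 (Z(h) = -8 + (1/2)*6 = -8 + 3 = -5)
P = 256 (P = 4*(-3 - 5)**2 = 4*(-8)**2 = 4*64 = 256)
(z(6) + P)**2 = ((1/2)/6 + 256)**2 = ((1/2)*(1/6) + 256)**2 = (1/12 + 256)**2 = (3073/12)**2 = 9443329/144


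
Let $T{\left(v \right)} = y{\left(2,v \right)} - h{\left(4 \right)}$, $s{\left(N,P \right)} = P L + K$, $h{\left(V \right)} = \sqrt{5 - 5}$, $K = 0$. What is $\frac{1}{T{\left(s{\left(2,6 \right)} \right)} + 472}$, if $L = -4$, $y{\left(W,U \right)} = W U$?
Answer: $\frac{1}{424} \approx 0.0023585$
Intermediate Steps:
$y{\left(W,U \right)} = U W$
$h{\left(V \right)} = 0$ ($h{\left(V \right)} = \sqrt{0} = 0$)
$s{\left(N,P \right)} = - 4 P$ ($s{\left(N,P \right)} = P \left(-4\right) + 0 = - 4 P + 0 = - 4 P$)
$T{\left(v \right)} = 2 v$ ($T{\left(v \right)} = v 2 - 0 = 2 v + 0 = 2 v$)
$\frac{1}{T{\left(s{\left(2,6 \right)} \right)} + 472} = \frac{1}{2 \left(\left(-4\right) 6\right) + 472} = \frac{1}{2 \left(-24\right) + 472} = \frac{1}{-48 + 472} = \frac{1}{424}$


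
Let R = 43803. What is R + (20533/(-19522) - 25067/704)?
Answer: 300751095829/6871744 ≈ 43766.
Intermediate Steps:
R + (20533/(-19522) - 25067/704) = 43803 + (20533/(-19522) - 25067/704) = 43803 + (20533*(-1/19522) - 25067*1/704) = 43803 + (-20533/19522 - 25067/704) = 43803 - 251906603/6871744 = 300751095829/6871744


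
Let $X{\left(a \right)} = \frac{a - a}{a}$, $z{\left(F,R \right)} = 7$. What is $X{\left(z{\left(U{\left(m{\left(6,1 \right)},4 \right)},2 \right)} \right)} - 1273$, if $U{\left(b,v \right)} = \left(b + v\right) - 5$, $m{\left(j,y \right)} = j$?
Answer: $-1273$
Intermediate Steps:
$U{\left(b,v \right)} = -5 + b + v$
$X{\left(a \right)} = 0$ ($X{\left(a \right)} = \frac{0}{a} = 0$)
$X{\left(z{\left(U{\left(m{\left(6,1 \right)},4 \right)},2 \right)} \right)} - 1273 = 0 - 1273 = -1273$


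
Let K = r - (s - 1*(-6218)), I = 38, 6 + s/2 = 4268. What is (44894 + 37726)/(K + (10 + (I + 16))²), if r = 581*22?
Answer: 6885/178 ≈ 38.680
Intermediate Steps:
s = 8524 (s = -12 + 2*4268 = -12 + 8536 = 8524)
r = 12782
K = -1960 (K = 12782 - (8524 - 1*(-6218)) = 12782 - (8524 + 6218) = 12782 - 1*14742 = 12782 - 14742 = -1960)
(44894 + 37726)/(K + (10 + (I + 16))²) = (44894 + 37726)/(-1960 + (10 + (38 + 16))²) = 82620/(-1960 + (10 + 54)²) = 82620/(-1960 + 64²) = 82620/(-1960 + 4096) = 82620/2136 = 82620*(1/2136) = 6885/178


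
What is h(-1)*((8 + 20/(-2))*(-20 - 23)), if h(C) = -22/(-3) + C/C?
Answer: 2150/3 ≈ 716.67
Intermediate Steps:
h(C) = 25/3 (h(C) = -22*(-1/3) + 1 = 22/3 + 1 = 25/3)
h(-1)*((8 + 20/(-2))*(-20 - 23)) = 25*((8 + 20/(-2))*(-20 - 23))/3 = 25*((8 + 20*(-1/2))*(-43))/3 = 25*((8 - 10)*(-43))/3 = 25*(-2*(-43))/3 = (25/3)*86 = 2150/3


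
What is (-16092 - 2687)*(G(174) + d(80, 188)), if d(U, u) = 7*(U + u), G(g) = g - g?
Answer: -35229404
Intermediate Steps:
G(g) = 0
d(U, u) = 7*U + 7*u
(-16092 - 2687)*(G(174) + d(80, 188)) = (-16092 - 2687)*(0 + (7*80 + 7*188)) = -18779*(0 + (560 + 1316)) = -18779*(0 + 1876) = -18779*1876 = -35229404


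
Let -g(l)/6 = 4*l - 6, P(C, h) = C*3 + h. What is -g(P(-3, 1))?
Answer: -228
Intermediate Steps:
P(C, h) = h + 3*C (P(C, h) = 3*C + h = h + 3*C)
g(l) = 36 - 24*l (g(l) = -6*(4*l - 6) = -6*(-6 + 4*l) = 36 - 24*l)
-g(P(-3, 1)) = -(36 - 24*(1 + 3*(-3))) = -(36 - 24*(1 - 9)) = -(36 - 24*(-8)) = -(36 + 192) = -1*228 = -228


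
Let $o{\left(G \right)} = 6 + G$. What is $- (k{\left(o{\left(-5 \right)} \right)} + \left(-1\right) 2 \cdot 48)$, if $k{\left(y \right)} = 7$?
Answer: $89$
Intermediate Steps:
$- (k{\left(o{\left(-5 \right)} \right)} + \left(-1\right) 2 \cdot 48) = - (7 + \left(-1\right) 2 \cdot 48) = - (7 - 96) = \left(-1\right) \left(-89\right) = 89$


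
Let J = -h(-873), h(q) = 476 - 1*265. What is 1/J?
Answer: -1/211 ≈ -0.0047393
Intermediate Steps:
h(q) = 211 (h(q) = 476 - 265 = 211)
J = -211 (J = -1*211 = -211)
1/J = 1/(-211) = -1/211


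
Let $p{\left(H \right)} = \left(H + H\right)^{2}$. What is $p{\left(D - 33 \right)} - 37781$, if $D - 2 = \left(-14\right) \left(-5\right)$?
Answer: $-31697$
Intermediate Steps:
$D = 72$ ($D = 2 - -70 = 2 + 70 = 72$)
$p{\left(H \right)} = 4 H^{2}$ ($p{\left(H \right)} = \left(2 H\right)^{2} = 4 H^{2}$)
$p{\left(D - 33 \right)} - 37781 = 4 \left(72 - 33\right)^{2} - 37781 = 4 \cdot 39^{2} - 37781 = 4 \cdot 1521 - 37781 = 6084 - 37781 = -31697$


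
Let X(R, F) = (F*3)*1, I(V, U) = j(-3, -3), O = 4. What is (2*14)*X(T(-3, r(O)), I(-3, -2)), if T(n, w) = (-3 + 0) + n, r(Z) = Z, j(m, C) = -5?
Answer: -420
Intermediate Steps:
T(n, w) = -3 + n
I(V, U) = -5
X(R, F) = 3*F (X(R, F) = (3*F)*1 = 3*F)
(2*14)*X(T(-3, r(O)), I(-3, -2)) = (2*14)*(3*(-5)) = 28*(-15) = -420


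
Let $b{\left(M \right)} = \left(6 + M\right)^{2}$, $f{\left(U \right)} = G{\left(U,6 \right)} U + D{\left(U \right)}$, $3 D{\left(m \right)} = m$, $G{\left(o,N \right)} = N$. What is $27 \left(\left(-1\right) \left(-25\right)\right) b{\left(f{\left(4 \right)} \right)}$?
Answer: $662700$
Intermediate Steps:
$D{\left(m \right)} = \frac{m}{3}$
$f{\left(U \right)} = \frac{19 U}{3}$ ($f{\left(U \right)} = 6 U + \frac{U}{3} = \frac{19 U}{3}$)
$27 \left(\left(-1\right) \left(-25\right)\right) b{\left(f{\left(4 \right)} \right)} = 27 \left(\left(-1\right) \left(-25\right)\right) \left(6 + \frac{19}{3} \cdot 4\right)^{2} = 27 \cdot 25 \left(6 + \frac{76}{3}\right)^{2} = 675 \left(\frac{94}{3}\right)^{2} = 675 \cdot \frac{8836}{9} = 662700$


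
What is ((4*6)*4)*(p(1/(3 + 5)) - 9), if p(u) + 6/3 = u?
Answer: -1044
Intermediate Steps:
p(u) = -2 + u
((4*6)*4)*(p(1/(3 + 5)) - 9) = ((4*6)*4)*((-2 + 1/(3 + 5)) - 9) = (24*4)*((-2 + 1/8) - 9) = 96*((-2 + ⅛) - 9) = 96*(-15/8 - 9) = 96*(-87/8) = -1044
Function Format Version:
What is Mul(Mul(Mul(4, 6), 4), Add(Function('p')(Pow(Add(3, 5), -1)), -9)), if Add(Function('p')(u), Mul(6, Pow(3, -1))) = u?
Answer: -1044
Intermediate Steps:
Function('p')(u) = Add(-2, u)
Mul(Mul(Mul(4, 6), 4), Add(Function('p')(Pow(Add(3, 5), -1)), -9)) = Mul(Mul(Mul(4, 6), 4), Add(Add(-2, Pow(Add(3, 5), -1)), -9)) = Mul(Mul(24, 4), Add(Add(-2, Pow(8, -1)), -9)) = Mul(96, Add(Add(-2, Rational(1, 8)), -9)) = Mul(96, Add(Rational(-15, 8), -9)) = Mul(96, Rational(-87, 8)) = -1044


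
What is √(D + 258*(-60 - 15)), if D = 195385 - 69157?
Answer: √106878 ≈ 326.92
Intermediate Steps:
D = 126228
√(D + 258*(-60 - 15)) = √(126228 + 258*(-60 - 15)) = √(126228 + 258*(-75)) = √(126228 - 19350) = √106878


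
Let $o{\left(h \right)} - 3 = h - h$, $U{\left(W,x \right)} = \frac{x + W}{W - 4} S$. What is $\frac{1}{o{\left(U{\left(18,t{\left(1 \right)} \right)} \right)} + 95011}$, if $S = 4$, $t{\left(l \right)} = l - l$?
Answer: $\frac{1}{95014} \approx 1.0525 \cdot 10^{-5}$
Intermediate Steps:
$t{\left(l \right)} = 0$
$U{\left(W,x \right)} = \frac{4 \left(W + x\right)}{-4 + W}$ ($U{\left(W,x \right)} = \frac{x + W}{W - 4} \cdot 4 = \frac{W + x}{-4 + W} 4 = \frac{4 \left(W + x\right)}{-4 + W}$)
$o{\left(h \right)} = 3$ ($o{\left(h \right)} = 3 + \left(h - h\right) = 3 + 0 = 3$)
$\frac{1}{o{\left(U{\left(18,t{\left(1 \right)} \right)} \right)} + 95011} = \frac{1}{3 + 95011} = \frac{1}{95014}$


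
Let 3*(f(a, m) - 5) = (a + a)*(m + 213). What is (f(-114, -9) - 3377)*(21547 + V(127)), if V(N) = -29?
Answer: -406173768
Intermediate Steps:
f(a, m) = 5 + 2*a*(213 + m)/3 (f(a, m) = 5 + ((a + a)*(m + 213))/3 = 5 + ((2*a)*(213 + m))/3 = 5 + (2*a*(213 + m))/3 = 5 + 2*a*(213 + m)/3)
(f(-114, -9) - 3377)*(21547 + V(127)) = ((5 + 142*(-114) + (⅔)*(-114)*(-9)) - 3377)*(21547 - 29) = ((5 - 16188 + 684) - 3377)*21518 = (-15499 - 3377)*21518 = -18876*21518 = -406173768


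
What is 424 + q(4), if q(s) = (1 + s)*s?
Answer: 444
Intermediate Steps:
q(s) = s*(1 + s)
424 + q(4) = 424 + 4*(1 + 4) = 424 + 4*5 = 424 + 20 = 444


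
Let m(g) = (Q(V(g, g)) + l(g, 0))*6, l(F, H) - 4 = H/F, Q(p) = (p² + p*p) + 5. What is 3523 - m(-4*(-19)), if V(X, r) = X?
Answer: -65843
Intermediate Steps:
Q(p) = 5 + 2*p² (Q(p) = (p² + p²) + 5 = 2*p² + 5 = 5 + 2*p²)
l(F, H) = 4 + H/F
m(g) = 54 + 12*g² (m(g) = ((5 + 2*g²) + (4 + 0/g))*6 = ((5 + 2*g²) + (4 + 0))*6 = ((5 + 2*g²) + 4)*6 = (9 + 2*g²)*6 = 54 + 12*g²)
3523 - m(-4*(-19)) = 3523 - (54 + 12*(-4*(-19))²) = 3523 - (54 + 12*76²) = 3523 - (54 + 12*5776) = 3523 - (54 + 69312) = 3523 - 1*69366 = 3523 - 69366 = -65843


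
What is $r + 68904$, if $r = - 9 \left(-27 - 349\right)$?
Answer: $72288$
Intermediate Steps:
$r = 3384$ ($r = \left(-9\right) \left(-376\right) = 3384$)
$r + 68904 = 3384 + 68904 = 72288$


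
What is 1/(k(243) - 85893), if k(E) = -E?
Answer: -1/86136 ≈ -1.1610e-5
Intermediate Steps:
1/(k(243) - 85893) = 1/(-1*243 - 85893) = 1/(-243 - 85893) = 1/(-86136) = -1/86136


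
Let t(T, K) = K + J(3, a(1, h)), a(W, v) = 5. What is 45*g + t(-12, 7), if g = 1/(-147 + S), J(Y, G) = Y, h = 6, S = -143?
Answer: 571/58 ≈ 9.8448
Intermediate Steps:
t(T, K) = 3 + K (t(T, K) = K + 3 = 3 + K)
g = -1/290 (g = 1/(-147 - 143) = 1/(-290) = -1/290 ≈ -0.0034483)
45*g + t(-12, 7) = 45*(-1/290) + (3 + 7) = -9/58 + 10 = 571/58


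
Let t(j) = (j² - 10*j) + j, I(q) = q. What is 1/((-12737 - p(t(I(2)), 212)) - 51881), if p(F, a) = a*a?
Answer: -1/109562 ≈ -9.1273e-6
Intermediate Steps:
t(j) = j² - 9*j
p(F, a) = a²
1/((-12737 - p(t(I(2)), 212)) - 51881) = 1/((-12737 - 1*212²) - 51881) = 1/((-12737 - 1*44944) - 51881) = 1/((-12737 - 44944) - 51881) = 1/(-57681 - 51881) = 1/(-109562) = -1/109562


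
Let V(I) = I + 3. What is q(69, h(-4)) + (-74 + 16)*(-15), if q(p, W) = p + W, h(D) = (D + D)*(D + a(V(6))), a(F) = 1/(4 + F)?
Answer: 12615/13 ≈ 970.38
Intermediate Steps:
V(I) = 3 + I
h(D) = 2*D*(1/13 + D) (h(D) = (D + D)*(D + 1/(4 + (3 + 6))) = (2*D)*(D + 1/(4 + 9)) = (2*D)*(D + 1/13) = (2*D)*(1/13 + D) = 2*D*(1/13 + D))
q(p, W) = W + p
q(69, h(-4)) + (-74 + 16)*(-15) = ((2/13)*(-4)*(1 + 13*(-4)) + 69) + (-74 + 16)*(-15) = ((2/13)*(-4)*(1 - 52) + 69) - 58*(-15) = ((2/13)*(-4)*(-51) + 69) + 870 = (408/13 + 69) + 870 = 1305/13 + 870 = 12615/13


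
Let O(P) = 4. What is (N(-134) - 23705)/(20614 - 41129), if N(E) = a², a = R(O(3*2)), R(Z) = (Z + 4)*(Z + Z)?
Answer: 19609/20515 ≈ 0.95584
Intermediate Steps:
R(Z) = 2*Z*(4 + Z) (R(Z) = (4 + Z)*(2*Z) = 2*Z*(4 + Z))
a = 64 (a = 2*4*(4 + 4) = 2*4*8 = 64)
N(E) = 4096 (N(E) = 64² = 4096)
(N(-134) - 23705)/(20614 - 41129) = (4096 - 23705)/(20614 - 41129) = -19609/(-20515) = -19609*(-1/20515) = 19609/20515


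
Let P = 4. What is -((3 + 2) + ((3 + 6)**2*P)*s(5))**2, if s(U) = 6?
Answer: -3798601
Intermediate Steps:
-((3 + 2) + ((3 + 6)**2*P)*s(5))**2 = -((3 + 2) + ((3 + 6)**2*4)*6)**2 = -(5 + (9**2*4)*6)**2 = -(5 + (81*4)*6)**2 = -(5 + 324*6)**2 = -(5 + 1944)**2 = -1*1949**2 = -1*3798601 = -3798601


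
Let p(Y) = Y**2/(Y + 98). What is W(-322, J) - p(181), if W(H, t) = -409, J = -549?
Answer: -146872/279 ≈ -526.42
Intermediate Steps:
p(Y) = Y**2/(98 + Y)
W(-322, J) - p(181) = -409 - 181**2/(98 + 181) = -409 - 32761/279 = -146872/279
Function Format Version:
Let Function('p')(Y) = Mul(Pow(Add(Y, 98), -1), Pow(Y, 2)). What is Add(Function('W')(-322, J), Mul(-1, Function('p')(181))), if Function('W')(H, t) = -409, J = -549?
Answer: Rational(-146872, 279) ≈ -526.42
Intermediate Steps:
Function('p')(Y) = Mul(Pow(Y, 2), Pow(Add(98, Y), -1)) (Function('p')(Y) = Mul(Pow(Add(98, Y), -1), Pow(Y, 2)) = Mul(Pow(Y, 2), Pow(Add(98, Y), -1)))
Add(Function('W')(-322, J), Mul(-1, Function('p')(181))) = Add(-409, Mul(-1, Mul(Pow(181, 2), Pow(Add(98, 181), -1)))) = Add(-409, Mul(-1, Mul(32761, Pow(279, -1)))) = Add(-409, Mul(-1, Mul(32761, Rational(1, 279)))) = Add(-409, Mul(-1, Rational(32761, 279))) = Add(-409, Rational(-32761, 279)) = Rational(-146872, 279)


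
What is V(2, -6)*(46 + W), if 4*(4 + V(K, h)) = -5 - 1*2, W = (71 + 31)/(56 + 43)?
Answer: -8924/33 ≈ -270.42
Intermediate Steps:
W = 34/33 (W = 102/99 = 102*(1/99) = 34/33 ≈ 1.0303)
V(K, h) = -23/4 (V(K, h) = -4 + (-5 - 1*2)/4 = -4 + (-5 - 2)/4 = -4 + (¼)*(-7) = -4 - 7/4 = -23/4)
V(2, -6)*(46 + W) = -23*(46 + 34/33)/4 = -23/4*1552/33 = -8924/33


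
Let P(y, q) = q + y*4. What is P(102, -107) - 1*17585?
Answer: -17284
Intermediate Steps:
P(y, q) = q + 4*y
P(102, -107) - 1*17585 = (-107 + 4*102) - 1*17585 = (-107 + 408) - 17585 = 301 - 17585 = -17284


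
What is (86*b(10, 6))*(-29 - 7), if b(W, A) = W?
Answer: -30960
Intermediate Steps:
(86*b(10, 6))*(-29 - 7) = (86*10)*(-29 - 7) = 860*(-36) = -30960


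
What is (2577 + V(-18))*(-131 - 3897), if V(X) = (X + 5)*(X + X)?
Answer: -12265260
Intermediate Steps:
V(X) = 2*X*(5 + X) (V(X) = (5 + X)*(2*X) = 2*X*(5 + X))
(2577 + V(-18))*(-131 - 3897) = (2577 + 2*(-18)*(5 - 18))*(-131 - 3897) = (2577 + 2*(-18)*(-13))*(-4028) = (2577 + 468)*(-4028) = 3045*(-4028) = -12265260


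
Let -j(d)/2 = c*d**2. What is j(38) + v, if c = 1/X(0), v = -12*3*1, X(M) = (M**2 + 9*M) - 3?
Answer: 2780/3 ≈ 926.67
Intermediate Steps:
X(M) = -3 + M**2 + 9*M
v = -36 (v = -36*1 = -36)
c = -1/3 (c = 1/(-3 + 0**2 + 9*0) = 1/(-3 + 0 + 0) = 1/(-3) = -1/3 ≈ -0.33333)
j(d) = 2*d**2/3 (j(d) = -(-2)*d**2/3 = 2*d**2/3)
j(38) + v = (2/3)*38**2 - 36 = (2/3)*1444 - 36 = 2888/3 - 36 = 2780/3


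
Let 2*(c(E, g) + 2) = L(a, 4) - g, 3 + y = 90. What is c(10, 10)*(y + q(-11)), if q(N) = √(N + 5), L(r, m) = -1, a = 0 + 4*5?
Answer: -1305/2 - 15*I*√6/2 ≈ -652.5 - 18.371*I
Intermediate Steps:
a = 20 (a = 0 + 20 = 20)
y = 87 (y = -3 + 90 = 87)
q(N) = √(5 + N)
c(E, g) = -5/2 - g/2 (c(E, g) = -2 + (-1 - g)/2 = -2 + (-½ - g/2) = -5/2 - g/2)
c(10, 10)*(y + q(-11)) = (-5/2 - ½*10)*(87 + √(5 - 11)) = (-5/2 - 5)*(87 + √(-6)) = -15*(87 + I*√6)/2 = -1305/2 - 15*I*√6/2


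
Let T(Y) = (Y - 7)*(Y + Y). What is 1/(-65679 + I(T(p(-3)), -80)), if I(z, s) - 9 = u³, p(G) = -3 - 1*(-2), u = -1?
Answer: -1/65671 ≈ -1.5227e-5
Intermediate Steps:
p(G) = -1 (p(G) = -3 + 2 = -1)
T(Y) = 2*Y*(-7 + Y) (T(Y) = (-7 + Y)*(2*Y) = 2*Y*(-7 + Y))
I(z, s) = 8 (I(z, s) = 9 + (-1)³ = 9 - 1 = 8)
1/(-65679 + I(T(p(-3)), -80)) = 1/(-65679 + 8) = 1/(-65671) = -1/65671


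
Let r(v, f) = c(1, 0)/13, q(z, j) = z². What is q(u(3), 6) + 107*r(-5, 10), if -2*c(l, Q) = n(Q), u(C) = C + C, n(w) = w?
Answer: 36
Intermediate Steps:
u(C) = 2*C
c(l, Q) = -Q/2
r(v, f) = 0 (r(v, f) = -½*0/13 = 0*(1/13) = 0)
q(u(3), 6) + 107*r(-5, 10) = (2*3)² + 107*0 = 6² + 0 = 36 + 0 = 36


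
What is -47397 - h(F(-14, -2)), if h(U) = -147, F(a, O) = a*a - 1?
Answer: -47250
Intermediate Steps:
F(a, O) = -1 + a² (F(a, O) = a² - 1 = -1 + a²)
-47397 - h(F(-14, -2)) = -47397 - 1*(-147) = -47397 + 147 = -47250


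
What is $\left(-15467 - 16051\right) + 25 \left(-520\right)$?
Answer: $-44518$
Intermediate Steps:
$\left(-15467 - 16051\right) + 25 \left(-520\right) = -31518 - 13000 = -44518$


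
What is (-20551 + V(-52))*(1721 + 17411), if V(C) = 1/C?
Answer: -5111367299/13 ≈ -3.9318e+8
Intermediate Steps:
(-20551 + V(-52))*(1721 + 17411) = (-20551 + 1/(-52))*(1721 + 17411) = (-20551 - 1/52)*19132 = -1068653/52*19132 = -5111367299/13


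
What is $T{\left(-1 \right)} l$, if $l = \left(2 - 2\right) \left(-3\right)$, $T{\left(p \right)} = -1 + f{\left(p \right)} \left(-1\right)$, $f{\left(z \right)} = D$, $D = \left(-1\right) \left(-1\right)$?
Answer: $0$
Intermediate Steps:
$D = 1$
$f{\left(z \right)} = 1$
$T{\left(p \right)} = -2$ ($T{\left(p \right)} = -1 + 1 \left(-1\right) = -1 - 1 = -2$)
$l = 0$ ($l = 0 \left(-3\right) = 0$)
$T{\left(-1 \right)} l = \left(-2\right) 0 = 0$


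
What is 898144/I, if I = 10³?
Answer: 112268/125 ≈ 898.14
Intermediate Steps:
I = 1000
898144/I = 898144/1000 = 898144*(1/1000) = 112268/125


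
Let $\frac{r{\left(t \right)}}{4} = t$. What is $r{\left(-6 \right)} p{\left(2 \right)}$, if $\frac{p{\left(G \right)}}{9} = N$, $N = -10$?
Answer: $2160$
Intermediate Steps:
$p{\left(G \right)} = -90$ ($p{\left(G \right)} = 9 \left(-10\right) = -90$)
$r{\left(t \right)} = 4 t$
$r{\left(-6 \right)} p{\left(2 \right)} = 4 \left(-6\right) \left(-90\right) = \left(-24\right) \left(-90\right) = 2160$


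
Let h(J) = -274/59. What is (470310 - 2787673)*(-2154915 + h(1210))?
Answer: 294630132017017/59 ≈ 4.9937e+12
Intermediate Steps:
h(J) = -274/59 (h(J) = -274*1/59 = -274/59)
(470310 - 2787673)*(-2154915 + h(1210)) = (470310 - 2787673)*(-2154915 - 274/59) = -2317363*(-127140259/59) = 294630132017017/59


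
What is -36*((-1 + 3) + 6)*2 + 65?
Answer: -511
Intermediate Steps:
-36*((-1 + 3) + 6)*2 + 65 = -36*(2 + 6)*2 + 65 = -288*2 + 65 = -36*16 + 65 = -576 + 65 = -511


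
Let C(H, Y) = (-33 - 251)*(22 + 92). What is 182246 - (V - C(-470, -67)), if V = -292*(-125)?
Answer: 113370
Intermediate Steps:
V = 36500
C(H, Y) = -32376 (C(H, Y) = -284*114 = -32376)
182246 - (V - C(-470, -67)) = 182246 - (36500 - 1*(-32376)) = 182246 - (36500 + 32376) = 182246 - 1*68876 = 182246 - 68876 = 113370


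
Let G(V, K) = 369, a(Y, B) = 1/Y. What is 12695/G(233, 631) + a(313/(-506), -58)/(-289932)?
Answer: 192009189389/5581046034 ≈ 34.404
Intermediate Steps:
12695/G(233, 631) + a(313/(-506), -58)/(-289932) = 12695/369 + 1/((313/(-506))*(-289932)) = 12695*(1/369) - 1/289932/(313*(-1/506)) = 12695/369 - 1/289932/(-313/506) = 12695/369 - 506/313*(-1/289932) = 12695/369 + 253/45374358 = 192009189389/5581046034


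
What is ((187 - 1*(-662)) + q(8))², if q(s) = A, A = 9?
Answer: 736164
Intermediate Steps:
q(s) = 9
((187 - 1*(-662)) + q(8))² = ((187 - 1*(-662)) + 9)² = ((187 + 662) + 9)² = (849 + 9)² = 858² = 736164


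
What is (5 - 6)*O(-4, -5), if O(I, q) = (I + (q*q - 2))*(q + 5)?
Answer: 0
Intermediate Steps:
O(I, q) = (5 + q)*(-2 + I + q**2) (O(I, q) = (I + (q**2 - 2))*(5 + q) = (I + (-2 + q**2))*(5 + q) = (-2 + I + q**2)*(5 + q) = (5 + q)*(-2 + I + q**2))
(5 - 6)*O(-4, -5) = (5 - 6)*(-10 + (-5)**3 - 2*(-5) + 5*(-4) + 5*(-5)**2 - 4*(-5)) = -(-10 - 125 + 10 - 20 + 5*25 + 20) = -(-10 - 125 + 10 - 20 + 125 + 20) = -1*0 = 0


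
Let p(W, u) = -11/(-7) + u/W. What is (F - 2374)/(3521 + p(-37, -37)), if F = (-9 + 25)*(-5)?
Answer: -17178/24665 ≈ -0.69645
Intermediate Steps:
F = -80 (F = 16*(-5) = -80)
p(W, u) = 11/7 + u/W (p(W, u) = -11*(-⅐) + u/W = 11/7 + u/W)
(F - 2374)/(3521 + p(-37, -37)) = (-80 - 2374)/(3521 + (11/7 - 37/(-37))) = -2454/(3521 + (11/7 - 37*(-1/37))) = -2454/(3521 + (11/7 + 1)) = -2454/(3521 + 18/7) = -2454/24665/7 = -2454*7/24665 = -17178/24665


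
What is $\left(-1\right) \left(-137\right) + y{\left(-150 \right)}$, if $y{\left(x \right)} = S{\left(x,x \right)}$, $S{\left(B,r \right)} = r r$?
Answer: $22637$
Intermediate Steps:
$S{\left(B,r \right)} = r^{2}$
$y{\left(x \right)} = x^{2}$
$\left(-1\right) \left(-137\right) + y{\left(-150 \right)} = \left(-1\right) \left(-137\right) + \left(-150\right)^{2} = 137 + 22500 = 22637$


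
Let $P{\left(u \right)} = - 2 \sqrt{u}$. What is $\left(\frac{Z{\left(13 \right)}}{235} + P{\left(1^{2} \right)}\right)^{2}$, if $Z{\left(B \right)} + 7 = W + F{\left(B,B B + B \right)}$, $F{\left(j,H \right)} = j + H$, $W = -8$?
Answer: $\frac{3364}{2209} \approx 1.5229$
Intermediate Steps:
$F{\left(j,H \right)} = H + j$
$Z{\left(B \right)} = -15 + B^{2} + 2 B$ ($Z{\left(B \right)} = -7 - \left(8 - 2 B - B B\right) = -7 - \left(8 - B^{2} - 2 B\right) = -7 + \left(-8 + B^{2} + 2 B\right) = -15 + B^{2} + 2 B$)
$\left(\frac{Z{\left(13 \right)}}{235} + P{\left(1^{2} \right)}\right)^{2} = \left(\frac{-15 + 13 + 13 \left(1 + 13\right)}{235} - 2 \sqrt{1^{2}}\right)^{2} = \left(\left(-15 + 13 + 13 \cdot 14\right) \frac{1}{235} - 2 \sqrt{1}\right)^{2} = \left(\left(-15 + 13 + 182\right) \frac{1}{235} - 2\right)^{2} = \left(180 \cdot \frac{1}{235} - 2\right)^{2} = \left(\frac{36}{47} - 2\right)^{2} = \left(- \frac{58}{47}\right)^{2} = \frac{3364}{2209}$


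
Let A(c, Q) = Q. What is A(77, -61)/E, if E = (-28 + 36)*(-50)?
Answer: 61/400 ≈ 0.15250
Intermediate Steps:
E = -400 (E = 8*(-50) = -400)
A(77, -61)/E = -61/(-400) = -61*(-1/400) = 61/400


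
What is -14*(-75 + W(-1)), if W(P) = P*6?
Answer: 1134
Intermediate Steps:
W(P) = 6*P
-14*(-75 + W(-1)) = -14*(-75 + 6*(-1)) = -14*(-75 - 6) = -14*(-81) = 1134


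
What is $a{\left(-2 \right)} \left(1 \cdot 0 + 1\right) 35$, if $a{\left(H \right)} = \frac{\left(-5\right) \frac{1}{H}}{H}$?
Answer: $- \frac{175}{4} \approx -43.75$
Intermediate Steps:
$a{\left(H \right)} = - \frac{5}{H^{2}}$
$a{\left(-2 \right)} \left(1 \cdot 0 + 1\right) 35 = - \frac{5}{4} \left(1 \cdot 0 + 1\right) 35 = \left(-5\right) \frac{1}{4} \left(0 + 1\right) 35 = \left(- \frac{5}{4}\right) 1 \cdot 35 = \left(- \frac{5}{4}\right) 35 = - \frac{175}{4}$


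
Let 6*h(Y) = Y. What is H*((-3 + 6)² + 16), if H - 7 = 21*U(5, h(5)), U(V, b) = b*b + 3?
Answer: 25375/12 ≈ 2114.6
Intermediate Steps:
h(Y) = Y/6
U(V, b) = 3 + b² (U(V, b) = b² + 3 = 3 + b²)
H = 1015/12 (H = 7 + 21*(3 + ((⅙)*5)²) = 7 + 21*(3 + (⅚)²) = 7 + 21*(3 + 25/36) = 7 + 21*(133/36) = 7 + 931/12 = 1015/12 ≈ 84.583)
H*((-3 + 6)² + 16) = 1015*((-3 + 6)² + 16)/12 = 1015*(3² + 16)/12 = 1015*(9 + 16)/12 = (1015/12)*25 = 25375/12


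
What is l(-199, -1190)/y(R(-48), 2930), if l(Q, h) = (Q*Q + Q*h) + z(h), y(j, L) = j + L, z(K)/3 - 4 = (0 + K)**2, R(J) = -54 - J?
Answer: 4524723/2924 ≈ 1547.4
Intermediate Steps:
z(K) = 12 + 3*K**2 (z(K) = 12 + 3*(0 + K)**2 = 12 + 3*K**2)
y(j, L) = L + j
l(Q, h) = 12 + Q**2 + 3*h**2 + Q*h (l(Q, h) = (Q*Q + Q*h) + (12 + 3*h**2) = (Q**2 + Q*h) + (12 + 3*h**2) = 12 + Q**2 + 3*h**2 + Q*h)
l(-199, -1190)/y(R(-48), 2930) = (12 + (-199)**2 + 3*(-1190)**2 - 199*(-1190))/(2930 + (-54 - 1*(-48))) = (12 + 39601 + 3*1416100 + 236810)/(2930 + (-54 + 48)) = (12 + 39601 + 4248300 + 236810)/(2930 - 6) = 4524723/2924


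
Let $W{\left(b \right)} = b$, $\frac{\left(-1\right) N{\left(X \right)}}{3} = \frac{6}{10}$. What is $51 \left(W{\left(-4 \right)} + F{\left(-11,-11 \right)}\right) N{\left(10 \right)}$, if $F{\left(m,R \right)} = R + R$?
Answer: $\frac{11934}{5} \approx 2386.8$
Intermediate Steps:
$N{\left(X \right)} = - \frac{9}{5}$ ($N{\left(X \right)} = - 3 \cdot \frac{6}{10} = - 3 \cdot 6 \cdot \frac{1}{10} = \left(-3\right) \frac{3}{5} = - \frac{9}{5}$)
$F{\left(m,R \right)} = 2 R$
$51 \left(W{\left(-4 \right)} + F{\left(-11,-11 \right)}\right) N{\left(10 \right)} = 51 \left(-4 + 2 \left(-11\right)\right) \left(- \frac{9}{5}\right) = 51 \left(-4 - 22\right) \left(- \frac{9}{5}\right) = 51 \left(\left(-26\right) \left(- \frac{9}{5}\right)\right) = 51 \cdot \frac{234}{5} = \frac{11934}{5}$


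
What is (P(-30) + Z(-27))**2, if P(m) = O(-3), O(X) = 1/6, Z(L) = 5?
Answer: 961/36 ≈ 26.694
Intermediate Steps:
O(X) = 1/6
P(m) = 1/6
(P(-30) + Z(-27))**2 = (1/6 + 5)**2 = (31/6)**2 = 961/36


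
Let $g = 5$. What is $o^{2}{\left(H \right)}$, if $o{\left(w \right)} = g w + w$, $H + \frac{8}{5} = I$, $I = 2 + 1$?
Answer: $\frac{1764}{25} \approx 70.56$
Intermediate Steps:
$I = 3$
$H = \frac{7}{5}$ ($H = - \frac{8}{5} + 3 = \frac{7}{5} \approx 1.4$)
$o{\left(w \right)} = 6 w$ ($o{\left(w \right)} = 5 w + w = 6 w$)
$o^{2}{\left(H \right)} = \left(6 \cdot \frac{7}{5}\right)^{2} = \left(\frac{42}{5}\right)^{2} = \frac{1764}{25}$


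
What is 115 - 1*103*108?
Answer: -11009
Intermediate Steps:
115 - 1*103*108 = 115 - 103*108 = 115 - 11124 = -11009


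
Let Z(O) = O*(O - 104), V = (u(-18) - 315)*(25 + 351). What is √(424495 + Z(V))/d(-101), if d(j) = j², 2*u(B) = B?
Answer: √14854181167/10201 ≈ 11.948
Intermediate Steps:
u(B) = B/2
V = -121824 (V = ((½)*(-18) - 315)*(25 + 351) = (-9 - 315)*376 = -324*376 = -121824)
Z(O) = O*(-104 + O)
√(424495 + Z(V))/d(-101) = √(424495 - 121824*(-104 - 121824))/((-101)²) = √(424495 - 121824*(-121928))/10201 = √(424495 + 14853756672)*(1/10201) = √14854181167*(1/10201) = √14854181167/10201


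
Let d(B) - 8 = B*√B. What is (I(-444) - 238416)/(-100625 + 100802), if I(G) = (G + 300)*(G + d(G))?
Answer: -58544/59 + 42624*I*√111/59 ≈ -992.27 + 7611.4*I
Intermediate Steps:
d(B) = 8 + B^(3/2) (d(B) = 8 + B*√B = 8 + B^(3/2))
I(G) = (300 + G)*(8 + G + G^(3/2)) (I(G) = (G + 300)*(G + (8 + G^(3/2))) = (300 + G)*(8 + G + G^(3/2)))
(I(-444) - 238416)/(-100625 + 100802) = ((2400 + (-444)² + (-444)^(5/2) + 300*(-444)^(3/2) + 308*(-444)) - 238416)/(-100625 + 100802) = ((2400 + 197136 + 394272*I*√111 + 300*(-888*I*√111) - 136752) - 238416)/177 = ((2400 + 197136 + 394272*I*√111 - 266400*I*√111 - 136752) - 238416)*(1/177) = ((62784 + 127872*I*√111) - 238416)*(1/177) = (-175632 + 127872*I*√111)*(1/177) = -58544/59 + 42624*I*√111/59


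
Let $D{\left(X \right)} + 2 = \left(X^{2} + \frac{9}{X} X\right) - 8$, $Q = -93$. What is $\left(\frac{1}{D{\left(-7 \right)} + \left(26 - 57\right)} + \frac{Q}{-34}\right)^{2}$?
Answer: $\frac{9025}{1156} \approx 7.8071$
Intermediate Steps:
$D{\left(X \right)} = -1 + X^{2}$ ($D{\left(X \right)} = -2 - \left(8 - X^{2} - \frac{9}{X} X\right) = -2 + \left(\left(X^{2} + 9\right) - 8\right) = -2 + \left(\left(9 + X^{2}\right) - 8\right) = -2 + \left(1 + X^{2}\right) = -1 + X^{2}$)
$\left(\frac{1}{D{\left(-7 \right)} + \left(26 - 57\right)} + \frac{Q}{-34}\right)^{2} = \left(\frac{1}{\left(-1 + \left(-7\right)^{2}\right) + \left(26 - 57\right)} - \frac{93}{-34}\right)^{2} = \left(\frac{1}{\left(-1 + 49\right) + \left(26 - 57\right)} - - \frac{93}{34}\right)^{2} = \left(\frac{1}{48 - 31} + \frac{93}{34}\right)^{2} = \left(\frac{1}{17} + \frac{93}{34}\right)^{2} = \left(\frac{95}{34}\right)^{2} = \frac{9025}{1156}$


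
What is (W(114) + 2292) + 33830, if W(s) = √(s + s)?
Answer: 36122 + 2*√57 ≈ 36137.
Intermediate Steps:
W(s) = √2*√s (W(s) = √(2*s) = √2*√s)
(W(114) + 2292) + 33830 = (√2*√114 + 2292) + 33830 = (2*√57 + 2292) + 33830 = (2292 + 2*√57) + 33830 = 36122 + 2*√57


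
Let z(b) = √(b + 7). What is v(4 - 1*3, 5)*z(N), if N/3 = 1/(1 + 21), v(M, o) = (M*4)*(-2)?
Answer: -4*√3454/11 ≈ -21.371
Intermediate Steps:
v(M, o) = -8*M (v(M, o) = (4*M)*(-2) = -8*M)
N = 3/22 (N = 3/(1 + 21) = 3/22 ≈ 0.13636)
z(b) = √(7 + b)
v(4 - 1*3, 5)*z(N) = (-8*(4 - 1*3))*√(7 + 3/22) = (-8*(4 - 3))*√(157/22) = (-8*1)*(√3454/22) = -4*√3454/11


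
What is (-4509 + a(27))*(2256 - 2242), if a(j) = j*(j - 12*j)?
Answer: -175392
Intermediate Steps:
a(j) = -11*j² (a(j) = j*(-11*j) = -11*j²)
(-4509 + a(27))*(2256 - 2242) = (-4509 - 11*27²)*(2256 - 2242) = (-4509 - 11*729)*14 = (-4509 - 8019)*14 = -12528*14 = -175392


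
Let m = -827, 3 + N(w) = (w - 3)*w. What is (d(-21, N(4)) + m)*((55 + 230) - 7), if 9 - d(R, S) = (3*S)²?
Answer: -229906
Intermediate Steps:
N(w) = -3 + w*(-3 + w) (N(w) = -3 + (w - 3)*w = -3 + (-3 + w)*w = -3 + w*(-3 + w))
d(R, S) = 9 - 9*S² (d(R, S) = 9 - (3*S)² = 9 - 9*S²)
(d(-21, N(4)) + m)*((55 + 230) - 7) = ((9 - 9*(-3 + 4² - 3*4)²) - 827)*((55 + 230) - 7) = ((9 - 9*(-3 + 16 - 12)²) - 827)*(285 - 7) = ((9 - 9*1²) - 827)*278 = ((9 - 9*1) - 827)*278 = ((9 - 9) - 827)*278 = (0 - 827)*278 = -827*278 = -229906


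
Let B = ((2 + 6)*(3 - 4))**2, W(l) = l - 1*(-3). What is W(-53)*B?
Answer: -3200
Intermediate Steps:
W(l) = 3 + l (W(l) = l + 3 = 3 + l)
B = 64 (B = (8*(-1))**2 = (-8)**2 = 64)
W(-53)*B = (3 - 53)*64 = -50*64 = -3200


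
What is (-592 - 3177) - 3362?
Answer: -7131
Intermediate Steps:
(-592 - 3177) - 3362 = -3769 - 3362 = -7131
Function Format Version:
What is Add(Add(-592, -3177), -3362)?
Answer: -7131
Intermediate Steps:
Add(Add(-592, -3177), -3362) = Add(-3769, -3362) = -7131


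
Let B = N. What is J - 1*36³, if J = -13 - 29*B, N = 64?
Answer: -48525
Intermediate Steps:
B = 64
J = -1869 (J = -13 - 29*64 = -13 - 1856 = -1869)
J - 1*36³ = -1869 - 1*36³ = -1869 - 1*46656 = -1869 - 46656 = -48525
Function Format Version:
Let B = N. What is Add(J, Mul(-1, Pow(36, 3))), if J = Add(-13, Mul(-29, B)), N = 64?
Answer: -48525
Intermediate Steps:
B = 64
J = -1869 (J = Add(-13, Mul(-29, 64)) = Add(-13, -1856) = -1869)
Add(J, Mul(-1, Pow(36, 3))) = Add(-1869, Mul(-1, Pow(36, 3))) = Add(-1869, Mul(-1, 46656)) = Add(-1869, -46656) = -48525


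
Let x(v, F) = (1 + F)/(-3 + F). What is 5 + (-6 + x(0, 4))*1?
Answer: 4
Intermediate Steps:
x(v, F) = (1 + F)/(-3 + F)
5 + (-6 + x(0, 4))*1 = 5 + (-6 + (1 + 4)/(-3 + 4))*1 = 5 + (-6 + 5/1)*1 = 5 + (-6 + 1*5)*1 = 5 + (-6 + 5)*1 = 5 - 1*1 = 5 - 1 = 4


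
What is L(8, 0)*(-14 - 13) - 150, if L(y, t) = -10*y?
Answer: 2010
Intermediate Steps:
L(8, 0)*(-14 - 13) - 150 = (-10*8)*(-14 - 13) - 150 = -80*(-27) - 150 = 2160 - 150 = 2010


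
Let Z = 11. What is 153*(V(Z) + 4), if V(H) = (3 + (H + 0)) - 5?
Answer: 1989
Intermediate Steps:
V(H) = -2 + H (V(H) = (3 + H) - 5 = -2 + H)
153*(V(Z) + 4) = 153*((-2 + 11) + 4) = 153*(9 + 4) = 153*13 = 1989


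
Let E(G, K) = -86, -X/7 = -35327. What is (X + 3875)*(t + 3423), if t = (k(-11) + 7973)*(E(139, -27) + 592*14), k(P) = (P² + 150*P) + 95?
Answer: 13471507904364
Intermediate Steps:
X = 247289 (X = -7*(-35327) = 247289)
k(P) = 95 + P² + 150*P
t = 53632878 (t = ((95 + (-11)² + 150*(-11)) + 7973)*(-86 + 592*14) = ((95 + 121 - 1650) + 7973)*(-86 + 8288) = (-1434 + 7973)*8202 = 6539*8202 = 53632878)
(X + 3875)*(t + 3423) = (247289 + 3875)*(53632878 + 3423) = 251164*53636301 = 13471507904364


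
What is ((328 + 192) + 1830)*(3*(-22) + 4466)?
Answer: 10340000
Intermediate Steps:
((328 + 192) + 1830)*(3*(-22) + 4466) = (520 + 1830)*(-66 + 4466) = 2350*4400 = 10340000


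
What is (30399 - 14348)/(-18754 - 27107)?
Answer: -16051/45861 ≈ -0.34999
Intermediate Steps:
(30399 - 14348)/(-18754 - 27107) = 16051/(-45861) = 16051*(-1/45861) = -16051/45861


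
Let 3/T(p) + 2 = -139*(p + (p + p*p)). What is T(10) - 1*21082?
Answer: -351689927/16682 ≈ -21082.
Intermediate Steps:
T(p) = 3/(-2 - 278*p - 139*p²) (T(p) = 3/(-2 - 139*(p + (p + p*p))) = 3/(-2 - 139*(p + (p + p²))) = 3/(-2 - 139*(p² + 2*p)) = 3/(-2 + (-278*p - 139*p²)) = 3/(-2 - 278*p - 139*p²))
T(10) - 1*21082 = -3/(2 + 139*10² + 278*10) - 1*21082 = -3/(2 + 139*100 + 2780) - 21082 = -3/(2 + 13900 + 2780) - 21082 = -3/16682 - 21082 = -351689927/16682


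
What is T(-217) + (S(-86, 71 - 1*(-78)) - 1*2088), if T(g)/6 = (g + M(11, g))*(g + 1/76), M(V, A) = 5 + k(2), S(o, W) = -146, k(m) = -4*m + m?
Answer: 5350111/19 ≈ 2.8159e+5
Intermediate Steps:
k(m) = -3*m
M(V, A) = -1 (M(V, A) = 5 - 3*2 = 5 - 6 = -1)
T(g) = 6*(-1 + g)*(1/76 + g) (T(g) = 6*((g - 1)*(g + 1/76)) = 6*((-1 + g)*(g + 1/76)) = 6*((-1 + g)*(1/76 + g)) = 6*(-1 + g)*(1/76 + g))
T(-217) + (S(-86, 71 - 1*(-78)) - 1*2088) = (-3/38 + 6*(-217)**2 - 225/38*(-217)) + (-146 - 1*2088) = (-3/38 + 6*47089 + 48825/38) + (-146 - 2088) = (-3/38 + 282534 + 48825/38) - 2234 = 5392557/19 - 2234 = 5350111/19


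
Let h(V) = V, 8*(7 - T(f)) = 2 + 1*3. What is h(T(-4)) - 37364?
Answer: -298861/8 ≈ -37358.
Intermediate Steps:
T(f) = 51/8 (T(f) = 7 - (2 + 1*3)/8 = 7 - (2 + 3)/8 = 7 - ⅛*5 = 7 - 5/8 = 51/8)
h(T(-4)) - 37364 = 51/8 - 37364 = -298861/8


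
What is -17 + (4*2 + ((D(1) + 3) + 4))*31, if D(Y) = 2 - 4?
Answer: 386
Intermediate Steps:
D(Y) = -2
-17 + (4*2 + ((D(1) + 3) + 4))*31 = -17 + (4*2 + ((-2 + 3) + 4))*31 = -17 + (8 + (1 + 4))*31 = -17 + (8 + 5)*31 = -17 + 13*31 = -17 + 403 = 386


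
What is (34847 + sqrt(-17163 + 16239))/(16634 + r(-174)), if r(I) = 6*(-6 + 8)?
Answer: 34847/16646 + I*sqrt(231)/8323 ≈ 2.0934 + 0.0018261*I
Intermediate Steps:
r(I) = 12 (r(I) = 6*2 = 12)
(34847 + sqrt(-17163 + 16239))/(16634 + r(-174)) = (34847 + sqrt(-17163 + 16239))/(16634 + 12) = (34847 + sqrt(-924))/16646 = (34847 + 2*I*sqrt(231))*(1/16646) = 34847/16646 + I*sqrt(231)/8323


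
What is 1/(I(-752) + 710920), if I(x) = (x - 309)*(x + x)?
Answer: 1/2306664 ≈ 4.3353e-7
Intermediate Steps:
I(x) = 2*x*(-309 + x) (I(x) = (-309 + x)*(2*x) = 2*x*(-309 + x))
1/(I(-752) + 710920) = 1/(2*(-752)*(-309 - 752) + 710920) = 1/(2*(-752)*(-1061) + 710920) = 1/(1595744 + 710920) = 1/2306664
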